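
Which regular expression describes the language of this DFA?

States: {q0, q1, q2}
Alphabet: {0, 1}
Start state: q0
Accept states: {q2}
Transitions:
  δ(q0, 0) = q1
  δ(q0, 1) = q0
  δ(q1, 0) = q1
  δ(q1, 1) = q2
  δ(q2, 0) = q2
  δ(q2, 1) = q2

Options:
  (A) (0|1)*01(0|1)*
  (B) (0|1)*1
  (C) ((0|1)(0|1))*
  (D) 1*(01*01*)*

Testing sample strings against the DFA:
  '0011' -> accepted
  '0100' -> accepted
  '0101' -> accepted
  '10100' -> accepted
Checking each option for a counterexample:
  (A) (0|1)*01(0|1)*: agrees with the DFA on all strings of length ≤ 4
  (B) (0|1)*1: '1' is rejected by the DFA but matches the regex → eliminated
  (C) ((0|1)(0|1))*: ε is rejected by the DFA but matches the regex → eliminated
  (D) 1*(01*01*)*: ε is rejected by the DFA but matches the regex → eliminated
Only (A) (0|1)*01(0|1)* is consistent with the DFA.

Final answer: (A) (0|1)*01(0|1)*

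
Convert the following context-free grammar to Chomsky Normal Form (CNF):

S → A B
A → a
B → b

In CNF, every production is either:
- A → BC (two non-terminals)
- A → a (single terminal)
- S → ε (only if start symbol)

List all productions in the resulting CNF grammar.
The grammar has no ε-productions or unit productions to eliminate.
S → A B is already in CNF (two non-terminals) – keep it.
A → a is already in CNF (single terminal) – keep it.
B → b is already in CNF (single terminal) – keep it.
Resulting CNF grammar (3 productions): A → a; B → b; S → A B

Final answer: A → a; B → b; S → A B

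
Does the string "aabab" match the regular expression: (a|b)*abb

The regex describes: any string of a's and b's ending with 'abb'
No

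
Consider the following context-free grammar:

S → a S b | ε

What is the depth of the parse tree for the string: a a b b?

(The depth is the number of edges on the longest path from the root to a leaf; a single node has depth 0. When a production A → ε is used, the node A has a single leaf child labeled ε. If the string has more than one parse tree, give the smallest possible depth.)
The only parse tree applies S → a S b 2 times (once per matching a…b pair) and then S → ε.
The S nodes sit at depths 0, 1, …, 2; the innermost S (depth 2) has the single child ε at depth 3.
The terminal leaves a, b are at depths 1..2, so the longest root-to-leaf path is S → S → … → S → ε with 3 edges.
Depth = 3.

Final answer: 3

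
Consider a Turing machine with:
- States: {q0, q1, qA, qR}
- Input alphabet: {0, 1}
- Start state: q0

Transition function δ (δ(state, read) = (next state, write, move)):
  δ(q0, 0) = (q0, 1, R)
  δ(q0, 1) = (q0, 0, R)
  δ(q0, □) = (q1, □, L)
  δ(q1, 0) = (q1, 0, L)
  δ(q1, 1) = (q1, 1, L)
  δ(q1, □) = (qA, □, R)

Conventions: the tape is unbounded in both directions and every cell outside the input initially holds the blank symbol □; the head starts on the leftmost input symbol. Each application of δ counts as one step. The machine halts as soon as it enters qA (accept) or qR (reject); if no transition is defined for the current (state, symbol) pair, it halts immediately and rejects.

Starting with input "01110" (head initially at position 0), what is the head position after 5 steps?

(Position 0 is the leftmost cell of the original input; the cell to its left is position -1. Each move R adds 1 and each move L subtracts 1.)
Step 0: [q0]01110 (head at position 0)
Step 1: δ(q0, 0) = (q0, 1, R)  ⊢  1[q0]1110 (head at position 1)
Step 2: δ(q0, 1) = (q0, 0, R)  ⊢  10[q0]110 (head at position 2)
Step 3: δ(q0, 1) = (q0, 0, R)  ⊢  100[q0]10 (head at position 3)
Step 4: δ(q0, 1) = (q0, 0, R)  ⊢  1000[q0]0 (head at position 4)
Step 5: δ(q0, 0) = (q0, 1, R)  ⊢  10001[q0]□ (head at position 5)
Head position after 5 steps: 5

Final answer: Position 5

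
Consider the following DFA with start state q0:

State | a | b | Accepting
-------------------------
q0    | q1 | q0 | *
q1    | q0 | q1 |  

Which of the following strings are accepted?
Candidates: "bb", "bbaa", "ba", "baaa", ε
"bb": q0 → q0 → q0; q0 is accepting → accepted
"bbaa": q0 → q0 → q0 → q1 → q0; q0 is accepting → accepted
"ba": q0 → q0 → q1; q1 is not accepting → rejected
"baaa": q0 → q0 → q1 → q0 → q1; q1 is not accepting → rejected
ε: q0; q0 is accepting → accepted

Final answer: "bb", "bbaa", ε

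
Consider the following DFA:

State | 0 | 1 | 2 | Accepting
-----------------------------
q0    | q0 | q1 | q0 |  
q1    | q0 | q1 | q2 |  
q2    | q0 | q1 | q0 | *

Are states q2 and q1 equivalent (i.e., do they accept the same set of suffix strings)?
Try the suffix ε (the empty string).
From q2: q2 — accepting.
From q1: q1 — not accepting.
The two states disagree on this suffix, so they are not equivalent.

Final answer: No. Distinguishing string: ε (the empty string) - accepted from q2 but not from q1.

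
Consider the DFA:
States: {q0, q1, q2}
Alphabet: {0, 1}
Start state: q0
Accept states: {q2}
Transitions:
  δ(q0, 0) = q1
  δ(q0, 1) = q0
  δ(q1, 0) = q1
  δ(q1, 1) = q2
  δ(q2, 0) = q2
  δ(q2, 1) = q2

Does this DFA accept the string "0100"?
Processing string "0100":
  q0 --0--> q1
  q1 --1--> q2
  q2 --0--> q2
  q2 --0--> q2
Final state: q2
Accept states: {q2}
q2 is an accept state, so the string is accepted.

Final answer: Yes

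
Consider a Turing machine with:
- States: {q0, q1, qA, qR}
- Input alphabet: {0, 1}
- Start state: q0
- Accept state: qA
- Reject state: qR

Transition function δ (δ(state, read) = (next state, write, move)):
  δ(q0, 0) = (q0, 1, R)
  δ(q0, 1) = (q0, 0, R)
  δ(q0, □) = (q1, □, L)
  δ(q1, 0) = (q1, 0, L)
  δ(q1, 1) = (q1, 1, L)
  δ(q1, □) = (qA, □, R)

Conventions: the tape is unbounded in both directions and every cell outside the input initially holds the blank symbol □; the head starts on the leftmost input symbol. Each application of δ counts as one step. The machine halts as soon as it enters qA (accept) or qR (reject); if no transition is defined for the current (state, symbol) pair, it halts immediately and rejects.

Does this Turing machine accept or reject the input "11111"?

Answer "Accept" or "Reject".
Step 0: [q0]11111 (head at position 0)
Step 1: δ(q0, 1) = (q0, 0, R)  ⊢  0[q0]1111 (head at position 1)
Step 2: δ(q0, 1) = (q0, 0, R)  ⊢  00[q0]111 (head at position 2)
Step 3: δ(q0, 1) = (q0, 0, R)  ⊢  000[q0]11 (head at position 3)
Step 4: δ(q0, 1) = (q0, 0, R)  ⊢  0000[q0]1 (head at position 4)
Step 5: δ(q0, 1) = (q0, 0, R)  ⊢  00000[q0]□ (head at position 5)
Step 6: δ(q0, □) = (q1, □, L)  ⊢  0000[q1]0□ (head at position 4)
Step 7: δ(q1, 0) = (q1, 0, L)  ⊢  000[q1]00□ (head at position 3)
Step 8: δ(q1, 0) = (q1, 0, L)  ⊢  00[q1]000□ (head at position 2)
Step 9: δ(q1, 0) = (q1, 0, L)  ⊢  0[q1]0000□ (head at position 1)
Step 10: δ(q1, 0) = (q1, 0, L)  ⊢  [q1]00000□ (head at position 0)
Step 11: δ(q1, 0) = (q1, 0, L)  ⊢  [q1]□00000□ (head at position -1)
Step 12: δ(q1, □) = (qA, □, R)  ⊢  □[qA]00000□ (head at position 0)
The machine is in qA, so it halts and accepts.

Final answer: Accept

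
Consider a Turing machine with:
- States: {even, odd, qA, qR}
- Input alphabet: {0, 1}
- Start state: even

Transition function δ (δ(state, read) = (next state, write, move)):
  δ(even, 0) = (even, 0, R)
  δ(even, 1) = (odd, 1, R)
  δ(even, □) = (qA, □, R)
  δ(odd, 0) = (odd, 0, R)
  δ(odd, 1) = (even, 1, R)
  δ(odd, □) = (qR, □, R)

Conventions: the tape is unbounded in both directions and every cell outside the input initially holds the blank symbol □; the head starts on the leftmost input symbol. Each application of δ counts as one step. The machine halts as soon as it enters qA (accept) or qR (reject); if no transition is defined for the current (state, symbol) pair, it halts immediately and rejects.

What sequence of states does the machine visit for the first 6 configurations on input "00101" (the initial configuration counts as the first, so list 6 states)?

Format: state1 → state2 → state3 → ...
Step 0: [even]00101 (head at position 0)
Step 1: δ(even, 0) = (even, 0, R)  ⊢  0[even]0101 (head at position 1)
Step 2: δ(even, 0) = (even, 0, R)  ⊢  00[even]101 (head at position 2)
Step 3: δ(even, 1) = (odd, 1, R)  ⊢  001[odd]01 (head at position 3)
Step 4: δ(odd, 0) = (odd, 0, R)  ⊢  0010[odd]1 (head at position 4)
Step 5: δ(odd, 1) = (even, 1, R)  ⊢  00101[even]□ (head at position 5)
Reading off the states of these 6 configurations: even → even → even → odd → odd → even

Final answer: even → even → even → odd → odd → even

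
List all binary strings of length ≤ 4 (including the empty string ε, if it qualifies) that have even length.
Checking every binary string of length 0 to 4:
  Length 0: accepted: ε | rejected: (none)
  Length 1: accepted: (none) | rejected: 0, 1
  Length 2: accepted: 00, 01, 10, 11 | rejected: (none)
  Length 3: accepted: (none) | rejected: 000, 001, 010, 011, 100, 101, 110, 111
  Length 4: accepted: 0000, 0001, 0010, 0011, 0100, 0101, 0110, 0111, 1000, 1001, 1010, 1011, 1100, 1101, 1110, 1111 | rejected: (none)
Total: 21 string(s).

Final answer: ε, 00, 01, 10, 11, 0000, 0001, 0010, 0011, 0100, 0101, 0110, 0111, 1000, 1001, 1010, 1011, 1100, 1101, 1110, 1111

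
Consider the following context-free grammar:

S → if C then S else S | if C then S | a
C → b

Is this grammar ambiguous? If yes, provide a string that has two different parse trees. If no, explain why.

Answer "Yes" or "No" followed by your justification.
The 'dangling else' can attach to either if. Two leftmost derivations of  if b then if b then a else a:
  (1) S ⇒ if C then S else S ⇒ if b then S else S ⇒ if b then if C then S else S ⇒ if b then if b then S else S ⇒ if b then if b then a else S ⇒ if b then if b then a else a   (else belongs to the outer if)
  (2) S ⇒ if C then S ⇒ if b then S ⇒ if b then if C then S else S ⇒ if b then if b then S else S ⇒ if b then if b then a else S ⇒ if b then if b then a else a   (else belongs to the inner if)
Two distinct parse trees for the same string, so the grammar is ambiguous.

Final answer: Yes - the string 'if b then if b then a else a' has two distinct leftmost derivations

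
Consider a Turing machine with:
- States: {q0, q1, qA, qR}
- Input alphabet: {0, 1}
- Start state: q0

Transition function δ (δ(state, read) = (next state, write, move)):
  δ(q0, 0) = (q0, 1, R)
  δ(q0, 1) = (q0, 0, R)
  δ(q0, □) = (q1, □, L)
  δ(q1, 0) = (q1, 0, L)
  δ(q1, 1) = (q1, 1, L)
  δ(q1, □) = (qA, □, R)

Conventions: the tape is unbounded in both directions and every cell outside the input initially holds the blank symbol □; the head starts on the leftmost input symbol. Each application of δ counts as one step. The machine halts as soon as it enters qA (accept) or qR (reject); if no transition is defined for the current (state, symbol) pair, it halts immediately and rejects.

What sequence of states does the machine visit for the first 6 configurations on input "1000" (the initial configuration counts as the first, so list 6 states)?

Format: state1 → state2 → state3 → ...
Step 0: [q0]1000 (head at position 0)
Step 1: δ(q0, 1) = (q0, 0, R)  ⊢  0[q0]000 (head at position 1)
Step 2: δ(q0, 0) = (q0, 1, R)  ⊢  01[q0]00 (head at position 2)
Step 3: δ(q0, 0) = (q0, 1, R)  ⊢  011[q0]0 (head at position 3)
Step 4: δ(q0, 0) = (q0, 1, R)  ⊢  0111[q0]□ (head at position 4)
Step 5: δ(q0, □) = (q1, □, L)  ⊢  011[q1]1□ (head at position 3)
Reading off the states of these 6 configurations: q0 → q0 → q0 → q0 → q0 → q1

Final answer: q0 → q0 → q0 → q0 → q0 → q1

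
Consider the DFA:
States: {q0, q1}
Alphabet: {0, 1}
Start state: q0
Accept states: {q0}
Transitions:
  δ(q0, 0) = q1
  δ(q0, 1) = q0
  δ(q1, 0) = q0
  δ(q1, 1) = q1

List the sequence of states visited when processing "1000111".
Starting at q0
Read '1': q0 -> q0
Read '0': q0 -> q1
Read '0': q1 -> q0
Read '0': q0 -> q1
Read '1': q1 -> q1
Read '1': q1 -> q1
Read '1': q1 -> q1

Final answer: q0 -> q0 -> q1 -> q0 -> q1 -> q1 -> q1 -> q1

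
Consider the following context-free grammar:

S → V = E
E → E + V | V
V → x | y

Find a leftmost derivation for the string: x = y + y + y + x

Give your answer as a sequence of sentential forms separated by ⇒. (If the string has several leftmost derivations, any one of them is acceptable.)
Start with S.
Step 1: the leftmost non-terminal is S; apply S → V = E:  V = E
Step 2: the leftmost non-terminal is V; apply V → x:  x = E
Step 3: the leftmost non-terminal is E; apply E → E + V:  x = E + V
Step 4: the leftmost non-terminal is E; apply E → E + V:  x = E + V + V
Step 5: the leftmost non-terminal is E; apply E → E + V:  x = E + V + V + V
Step 6: the leftmost non-terminal is E; apply E → V:  x = V + V + V + V
Step 7: the leftmost non-terminal is V; apply V → y:  x = y + V + V + V
Step 8: the leftmost non-terminal is V; apply V → y:  x = y + y + V + V
Step 9: the leftmost non-terminal is V; apply V → y:  x = y + y + y + V
Step 10: the leftmost non-terminal is V; apply V → x:  x = y + y + y + x

Final answer: S ⇒ V = E ⇒ x = E ⇒ x = E + V ⇒ x = E + V + V ⇒ x = E + V + V + V ⇒ x = V + V + V + V ⇒ x = y + V + V + V ⇒ x = y + y + V + V ⇒ x = y + y + y + V ⇒ x = y + y + y + x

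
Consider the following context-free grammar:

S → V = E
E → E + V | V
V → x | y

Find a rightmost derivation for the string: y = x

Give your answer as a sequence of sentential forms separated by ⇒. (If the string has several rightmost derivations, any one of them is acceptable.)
Start with S.
Step 1: the rightmost non-terminal is S; apply S → V = E:  V = E
Step 2: the rightmost non-terminal is E; apply E → V:  V = V
Step 3: the rightmost non-terminal is V; apply V → x:  V = x
Step 4: the rightmost non-terminal is V; apply V → y:  y = x

Final answer: S ⇒ V = E ⇒ V = V ⇒ V = x ⇒ y = x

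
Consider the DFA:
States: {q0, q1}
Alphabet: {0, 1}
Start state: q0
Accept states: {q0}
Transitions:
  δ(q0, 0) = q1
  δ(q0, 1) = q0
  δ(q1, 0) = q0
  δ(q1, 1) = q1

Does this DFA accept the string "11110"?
Processing string "11110":
  q0 --1--> q0
  q0 --1--> q0
  q0 --1--> q0
  q0 --1--> q0
  q0 --0--> q1
Final state: q1
Accept states: {q0}
q1 is not an accept state, so the string is rejected.

Final answer: No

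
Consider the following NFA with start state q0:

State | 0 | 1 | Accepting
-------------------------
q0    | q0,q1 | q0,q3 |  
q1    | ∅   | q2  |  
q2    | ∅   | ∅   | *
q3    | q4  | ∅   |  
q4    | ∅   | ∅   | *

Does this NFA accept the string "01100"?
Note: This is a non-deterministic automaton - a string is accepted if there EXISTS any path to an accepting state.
Track the set of states the NFA could be in: start {q0}
Read '0': {q0} → {q0, q1}
Read '1': {q0, q1} → {q0, q2, q3}
Read '1': {q0, q2, q3} → {q0, q3}
Read '0': {q0, q3} → {q0, q1, q4}
Read '0': {q0, q1, q4} → {q0, q1}
Final set {q0, q1} contains no accepting state → rejected.

Final answer: No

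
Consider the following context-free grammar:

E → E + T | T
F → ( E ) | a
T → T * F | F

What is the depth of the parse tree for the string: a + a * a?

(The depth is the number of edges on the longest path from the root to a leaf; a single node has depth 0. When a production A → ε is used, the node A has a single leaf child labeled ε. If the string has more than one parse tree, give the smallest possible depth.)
The grammar is unambiguous; the parse tree of a + a * a is:
E → E + T at the root (depth 0).
  Left E (depth 1) → T (2) → F (3) → a (4).
  Right T (depth 1) → T * F; that T (2) → F (3) → a (4); F (2) → a (3).
The longest root-to-leaf paths have 4 edges.
Depth = 4.

Final answer: 4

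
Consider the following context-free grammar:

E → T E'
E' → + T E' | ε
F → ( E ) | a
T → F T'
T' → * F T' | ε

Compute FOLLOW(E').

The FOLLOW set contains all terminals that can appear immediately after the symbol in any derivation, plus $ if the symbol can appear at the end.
Useful FIRST sets: FIRST(E') = {+, ε}, FIRST(T') = {*, ε} (both E' and T' are nullable).
FOLLOW(E): E is the start symbol → $; E appears in F → ( E ) followed by ')' → FOLLOW(E) = {), $}.
FOLLOW(E'): E' appears at the right end of E → T E' and of E' → + T E', so FOLLOW(E') ⊇ FOLLOW(E) (the second occurrence adds nothing new). FOLLOW(E') = {), $}.

Final answer: {$, )}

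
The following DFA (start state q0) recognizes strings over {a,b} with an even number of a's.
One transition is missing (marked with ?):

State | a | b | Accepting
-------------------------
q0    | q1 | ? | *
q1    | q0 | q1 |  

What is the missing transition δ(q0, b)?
q0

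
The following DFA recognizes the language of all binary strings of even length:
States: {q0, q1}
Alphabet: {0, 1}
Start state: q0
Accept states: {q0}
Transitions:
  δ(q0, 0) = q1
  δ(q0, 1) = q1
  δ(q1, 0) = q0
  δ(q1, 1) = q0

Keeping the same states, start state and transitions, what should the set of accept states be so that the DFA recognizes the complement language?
The DFA is complete (every state has a transition on every symbol), so the complement
is recognized by the same DFA with accepting and non-accepting states swapped.
Original accept states: {q0}
Complement accept states = All states - Original accept states
= {q0, q1} - {q0}
= {q1}
Complement language: strings of ODD length

Final answer: {q1}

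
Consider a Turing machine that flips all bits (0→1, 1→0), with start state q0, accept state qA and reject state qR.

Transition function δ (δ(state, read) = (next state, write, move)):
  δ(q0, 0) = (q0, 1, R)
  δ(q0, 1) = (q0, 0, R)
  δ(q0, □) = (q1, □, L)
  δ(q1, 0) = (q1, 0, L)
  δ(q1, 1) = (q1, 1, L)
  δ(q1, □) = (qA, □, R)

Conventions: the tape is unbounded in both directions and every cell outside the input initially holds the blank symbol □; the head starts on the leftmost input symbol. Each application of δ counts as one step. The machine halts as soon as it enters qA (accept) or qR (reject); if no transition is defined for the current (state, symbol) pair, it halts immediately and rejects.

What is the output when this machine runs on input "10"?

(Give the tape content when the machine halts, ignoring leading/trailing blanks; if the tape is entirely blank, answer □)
Step 0: [q0]10 (head at position 0)
Step 1: δ(q0, 1) = (q0, 0, R)  ⊢  0[q0]0 (head at position 1)
Step 2: δ(q0, 0) = (q0, 1, R)  ⊢  01[q0]□ (head at position 2)
Step 3: δ(q0, □) = (q1, □, L)  ⊢  0[q1]1□ (head at position 1)
Step 4: δ(q1, 1) = (q1, 1, L)  ⊢  [q1]01□ (head at position 0)
Step 5: δ(q1, 0) = (q1, 0, L)  ⊢  [q1]□01□ (head at position -1)
Step 6: δ(q1, □) = (qA, □, R)  ⊢  □[qA]01□ (head at position 0)
The machine is in qA, so it halts and accepts.
Tape content when halted (ignoring surrounding blanks): 01

Final answer: Output: 01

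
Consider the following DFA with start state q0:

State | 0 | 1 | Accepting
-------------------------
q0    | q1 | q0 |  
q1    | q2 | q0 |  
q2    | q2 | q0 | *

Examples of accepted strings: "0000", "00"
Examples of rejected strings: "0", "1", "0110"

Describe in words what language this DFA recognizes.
binary strings ending with '00'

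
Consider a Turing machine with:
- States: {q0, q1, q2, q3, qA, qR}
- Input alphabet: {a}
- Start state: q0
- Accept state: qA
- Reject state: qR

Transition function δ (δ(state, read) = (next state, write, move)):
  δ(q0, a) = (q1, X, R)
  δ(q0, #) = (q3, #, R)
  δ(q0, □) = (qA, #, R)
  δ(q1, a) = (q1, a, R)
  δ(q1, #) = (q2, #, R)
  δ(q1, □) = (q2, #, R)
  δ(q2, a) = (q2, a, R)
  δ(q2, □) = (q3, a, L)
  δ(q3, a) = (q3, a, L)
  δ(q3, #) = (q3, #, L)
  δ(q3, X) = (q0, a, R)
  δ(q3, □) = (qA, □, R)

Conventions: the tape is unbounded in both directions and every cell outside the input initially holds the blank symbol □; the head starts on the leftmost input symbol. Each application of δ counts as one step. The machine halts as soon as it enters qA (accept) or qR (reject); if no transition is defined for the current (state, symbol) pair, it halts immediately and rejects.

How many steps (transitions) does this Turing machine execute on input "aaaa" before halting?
Trace (configuration after each step, as tape_left[state]tape_right with head position):
Step 0: [q0]aaaa (head at position 0)
Step 1: X[q1]aaa (head 1)
Step 2: Xa[q1]aa (head 2)
Step 3: Xaa[q1]a (head 3)
Step 4: Xaaa[q1]□ (head 4)
Step 5: Xaaa#[q2]□ (head 5)
Step 6: Xaaa[q3]#a (head 4)
Step 7: Xaa[q3]a#a (head 3)
Step 8: Xa[q3]aa#a (head 2)
Step 9: X[q3]aaa#a (head 1)
Step 10: [q3]Xaaa#a (head 0)
Step 11: a[q0]aaa#a (head 1)
Step 12: aX[q1]aa#a (head 2)
Step 13: aXa[q1]a#a (head 3)
Step 14: aXaa[q1]#a (head 4)
Step 15: aXaa#[q2]a (head 5)
Step 16: aXaa#a[q2]□ (head 6)
Step 17: aXaa#[q3]aa (head 5)
Step 18: aXaa[q3]#aa (head 4)
Step 19: aXa[q3]a#aa (head 3)
Step 20: aX[q3]aa#aa (head 2)
Step 21: a[q3]Xaa#aa (head 1)
Step 22: aa[q0]aa#aa (head 2)
Step 23: aaX[q1]a#aa (head 3)
Step 24: aaXa[q1]#aa (head 4)
Step 25: aaXa#[q2]aa (head 5)
Step 26: aaXa#a[q2]a (head 6)
Step 27: aaXa#aa[q2]□ (head 7)
Step 28: aaXa#a[q3]aa (head 6)
Step 29: aaXa#[q3]aaa (head 5)
Step 30: aaXa[q3]#aaa (head 4)
Step 31: aaX[q3]a#aaa (head 3)
Step 32: aa[q3]Xa#aaa (head 2)
Step 33: aaa[q0]a#aaa (head 3)
Step 34: aaaX[q1]#aaa (head 4)
Step 35: aaaX#[q2]aaa (head 5)
Step 36: aaaX#a[q2]aa (head 6)
Step 37: aaaX#aa[q2]a (head 7)
Step 38: aaaX#aaa[q2]□ (head 8)
Step 39: aaaX#aa[q3]aa (head 7)
Step 40: aaaX#a[q3]aaa (head 6)
Step 41: aaaX#[q3]aaaa (head 5)
Step 42: aaaX[q3]#aaaa (head 4)
Step 43: aaa[q3]X#aaaa (head 3)
Step 44: aaaa[q0]#aaaa (head 4)
Step 45: aaaa#[q3]aaaa (head 5)
Step 46: aaaa[q3]#aaaa (head 4)
Step 47: aaa[q3]a#aaaa (head 3)
Step 48: aa[q3]aa#aaaa (head 2)
Step 49: a[q3]aaa#aaaa (head 1)
Step 50: [q3]aaaa#aaaa (head 0)
Step 51: [q3]□aaaa#aaaa (head -1)
Step 52: □[qA]aaaa#aaaa (head 0)
The machine is in qA, so it halts and accepts.
Number of transitions executed: 52.

Final answer: 52 steps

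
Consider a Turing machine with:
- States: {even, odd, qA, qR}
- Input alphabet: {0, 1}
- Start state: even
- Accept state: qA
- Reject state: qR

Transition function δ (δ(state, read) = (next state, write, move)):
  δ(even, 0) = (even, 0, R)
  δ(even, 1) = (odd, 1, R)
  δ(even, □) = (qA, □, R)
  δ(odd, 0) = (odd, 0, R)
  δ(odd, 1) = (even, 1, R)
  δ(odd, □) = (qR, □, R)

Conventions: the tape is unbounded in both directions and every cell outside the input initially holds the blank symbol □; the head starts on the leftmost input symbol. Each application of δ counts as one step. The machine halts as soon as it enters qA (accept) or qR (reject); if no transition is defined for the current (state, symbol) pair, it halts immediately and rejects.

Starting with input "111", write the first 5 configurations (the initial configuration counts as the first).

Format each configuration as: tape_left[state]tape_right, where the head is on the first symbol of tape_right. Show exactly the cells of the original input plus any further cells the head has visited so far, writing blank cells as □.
Step 0: [even]111 (head at position 0)
Step 1: δ(even, 1) = (odd, 1, R)  ⊢  1[odd]11 (head at position 1)
Step 2: δ(odd, 1) = (even, 1, R)  ⊢  11[even]1 (head at position 2)
Step 3: δ(even, 1) = (odd, 1, R)  ⊢  111[odd]□ (head at position 3)
Step 4: δ(odd, □) = (qR, □, R)  ⊢  111□[qR]□ (head at position 4)

Final answer: [even]111 ⊢ 1[odd]11 ⊢ 11[even]1 ⊢ 111[odd]□ ⊢ 111□[qR]□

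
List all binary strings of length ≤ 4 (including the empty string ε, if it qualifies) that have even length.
Checking every binary string of length 0 to 4:
  Length 0: accepted: ε | rejected: (none)
  Length 1: accepted: (none) | rejected: 0, 1
  Length 2: accepted: 00, 01, 10, 11 | rejected: (none)
  Length 3: accepted: (none) | rejected: 000, 001, 010, 011, 100, 101, 110, 111
  Length 4: accepted: 0000, 0001, 0010, 0011, 0100, 0101, 0110, 0111, 1000, 1001, 1010, 1011, 1100, 1101, 1110, 1111 | rejected: (none)
Total: 21 string(s).

Final answer: ε, 00, 01, 10, 11, 0000, 0001, 0010, 0011, 0100, 0101, 0110, 0111, 1000, 1001, 1010, 1011, 1100, 1101, 1110, 1111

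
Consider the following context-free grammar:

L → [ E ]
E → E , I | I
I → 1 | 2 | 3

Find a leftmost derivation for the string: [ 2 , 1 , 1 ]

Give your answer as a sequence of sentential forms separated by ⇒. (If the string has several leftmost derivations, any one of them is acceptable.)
Start with L.
Step 1: the leftmost non-terminal is L; apply L → [ E ]:  [ E ]
Step 2: the leftmost non-terminal is E; apply E → E , I:  [ E , I ]
Step 3: the leftmost non-terminal is E; apply E → E , I:  [ E , I , I ]
Step 4: the leftmost non-terminal is E; apply E → I:  [ I , I , I ]
Step 5: the leftmost non-terminal is I; apply I → 2:  [ 2 , I , I ]
Step 6: the leftmost non-terminal is I; apply I → 1:  [ 2 , 1 , I ]
Step 7: the leftmost non-terminal is I; apply I → 1:  [ 2 , 1 , 1 ]

Final answer: L ⇒ [ E ] ⇒ [ E , I ] ⇒ [ E , I , I ] ⇒ [ I , I , I ] ⇒ [ 2 , I , I ] ⇒ [ 2 , 1 , I ] ⇒ [ 2 , 1 , 1 ]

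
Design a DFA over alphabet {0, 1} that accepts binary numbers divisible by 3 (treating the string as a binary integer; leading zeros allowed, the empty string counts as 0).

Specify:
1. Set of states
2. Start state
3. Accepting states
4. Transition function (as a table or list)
One valid DFA (any DFA recognizing the same language is acceptable):
States: {q0, q1, q2}
Start: q0
Accepting: {q0}
Transitions (accepting states marked with *):
State | 0 | 1 | Accepting
-------------------------
q0    | q0 | q1 | *
q1    | q2 | q0 |  
q2    | q1 | q2 |  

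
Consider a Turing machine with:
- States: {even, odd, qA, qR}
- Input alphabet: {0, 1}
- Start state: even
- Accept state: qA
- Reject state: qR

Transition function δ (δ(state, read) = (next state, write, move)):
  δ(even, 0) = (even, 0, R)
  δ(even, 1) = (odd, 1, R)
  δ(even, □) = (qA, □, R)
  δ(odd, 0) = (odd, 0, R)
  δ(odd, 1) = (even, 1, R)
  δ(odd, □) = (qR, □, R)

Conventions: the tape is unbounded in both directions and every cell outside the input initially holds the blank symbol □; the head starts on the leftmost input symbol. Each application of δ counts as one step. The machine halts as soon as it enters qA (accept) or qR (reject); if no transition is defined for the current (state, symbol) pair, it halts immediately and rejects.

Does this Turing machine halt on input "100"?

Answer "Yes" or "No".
Step 0: [even]100 (head at position 0)
Step 1: δ(even, 1) = (odd, 1, R)  ⊢  1[odd]00 (head at position 1)
Step 2: δ(odd, 0) = (odd, 0, R)  ⊢  10[odd]0 (head at position 2)
Step 3: δ(odd, 0) = (odd, 0, R)  ⊢  100[odd]□ (head at position 3)
Step 4: δ(odd, □) = (qR, □, R)  ⊢  100□[qR]□ (head at position 4)
The machine is in qR, so it halts and rejects.
It halts after 4 steps.

Final answer: Yes - halts after 4 steps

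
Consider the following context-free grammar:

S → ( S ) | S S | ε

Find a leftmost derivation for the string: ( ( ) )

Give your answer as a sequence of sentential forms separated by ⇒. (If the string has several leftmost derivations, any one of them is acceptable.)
Start with S.
Step 1: the leftmost non-terminal is S; apply S → ( S ):  ( S )
Step 2: the leftmost non-terminal is S; apply S → ( S ):  ( ( S ) )
Step 3: the leftmost non-terminal is S; apply S → ε:  ( ( ) )

Final answer: S ⇒ ( S ) ⇒ ( ( S ) ) ⇒ ( ( ) )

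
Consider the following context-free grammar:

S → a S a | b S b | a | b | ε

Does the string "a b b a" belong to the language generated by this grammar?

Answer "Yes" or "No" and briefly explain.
A derivation exists: S ⇒ a S a ⇒ a b S b a ⇒ a b b a (using S → a S a, S → b S b, then S → ε).

Final answer: Yes - a valid derivation exists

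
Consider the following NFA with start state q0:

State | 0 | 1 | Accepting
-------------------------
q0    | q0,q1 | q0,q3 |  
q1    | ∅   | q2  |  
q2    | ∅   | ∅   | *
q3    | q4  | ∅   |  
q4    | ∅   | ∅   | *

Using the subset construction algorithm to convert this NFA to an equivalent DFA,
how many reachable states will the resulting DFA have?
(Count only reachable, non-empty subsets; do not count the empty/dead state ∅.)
Start subset: {q0}
{q0}: on 0 → {q0, q1}, on 1 → {q0, q3}
{q0, q1}: on 0 → {q0, q1}, on 1 → {q0, q2, q3}
{q0, q3}: on 0 → {q0, q1, q4}, on 1 → {q0, q3}
{q0, q2, q3}: on 0 → {q0, q1, q4}, on 1 → {q0, q3}
{q0, q1, q4}: on 0 → {q0, q1}, on 1 → {q0, q2, q3}
Reachable non-empty subsets: {q0}, {q0, q1}, {q0, q3}, {q0, q2, q3}, {q0, q1, q4} — 5 in total.

Final answer: 5 states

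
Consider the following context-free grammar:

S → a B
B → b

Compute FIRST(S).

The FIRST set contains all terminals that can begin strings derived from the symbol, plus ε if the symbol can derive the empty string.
S has the single production S → a B, whose right-hand side begins with the terminal a. So FIRST(S) = {a}.

Final answer: {a}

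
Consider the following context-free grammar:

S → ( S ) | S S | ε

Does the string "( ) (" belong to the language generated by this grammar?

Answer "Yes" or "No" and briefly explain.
Each production adds parentheses only in matched pairs (S → ( S )) or none at all, so every derived string has equally many '(' and ')'. The string ( ) ( has two '(' and one ')', so it cannot be derived.

Final answer: No - no valid derivation exists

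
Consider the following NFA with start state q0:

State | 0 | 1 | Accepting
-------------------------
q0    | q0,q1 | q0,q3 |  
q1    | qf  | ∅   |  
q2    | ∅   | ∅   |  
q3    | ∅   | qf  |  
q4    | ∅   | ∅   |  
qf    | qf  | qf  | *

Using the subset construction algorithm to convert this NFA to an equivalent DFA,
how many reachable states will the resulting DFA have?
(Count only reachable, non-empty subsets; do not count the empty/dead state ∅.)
Start subset: {q0}
{q0}: on 0 → {q0, q1}, on 1 → {q0, q3}
{q0, q1}: on 0 → {q0, q1, qf}, on 1 → {q0, q3}
{q0, q3}: on 0 → {q0, q1}, on 1 → {q0, q3, qf}
{q0, q1, qf}: on 0 → {q0, q1, qf}, on 1 → {q0, q3, qf}
{q0, q3, qf}: on 0 → {q0, q1, qf}, on 1 → {q0, q3, qf}
Reachable non-empty subsets: {q0}, {q0, q1}, {q0, q3}, {q0, q1, qf}, {q0, q3, qf} — 5 in total.

Final answer: 5 states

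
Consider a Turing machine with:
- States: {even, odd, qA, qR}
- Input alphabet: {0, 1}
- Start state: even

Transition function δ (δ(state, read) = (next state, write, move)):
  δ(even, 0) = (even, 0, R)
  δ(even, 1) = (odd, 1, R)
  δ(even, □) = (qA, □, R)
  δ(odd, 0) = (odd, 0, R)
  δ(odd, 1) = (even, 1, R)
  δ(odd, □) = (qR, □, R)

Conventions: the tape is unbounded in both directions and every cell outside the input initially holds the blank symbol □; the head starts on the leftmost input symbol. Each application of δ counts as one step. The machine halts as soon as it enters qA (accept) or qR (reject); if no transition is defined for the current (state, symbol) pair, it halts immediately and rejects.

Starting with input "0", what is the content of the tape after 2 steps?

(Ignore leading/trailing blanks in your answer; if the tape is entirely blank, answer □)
Step 0: [even]0 (head at position 0)
Step 1: δ(even, 0) = (even, 0, R)  ⊢  0[even]□ (head at position 1)
Step 2: δ(even, □) = (qA, □, R)  ⊢  0□[qA]□ (head at position 2)
Tape after 2 steps (ignoring surrounding blanks): 0

Final answer: Tape: 0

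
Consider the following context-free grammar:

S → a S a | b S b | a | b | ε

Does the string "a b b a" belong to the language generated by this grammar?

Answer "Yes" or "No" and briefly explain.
A derivation exists: S ⇒ a S a ⇒ a b S b a ⇒ a b b a (using S → a S a, S → b S b, then S → ε).

Final answer: Yes - a valid derivation exists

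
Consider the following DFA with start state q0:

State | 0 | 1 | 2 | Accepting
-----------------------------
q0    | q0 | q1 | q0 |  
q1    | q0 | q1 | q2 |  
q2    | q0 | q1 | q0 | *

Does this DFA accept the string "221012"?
Start in q0.
Read '2': q0 → q0
Read '2': q0 → q0
Read '1': q0 → q1
Read '0': q1 → q0
Read '1': q0 → q1
Read '2': q1 → q2
Final state q2 is accepting, so the string is accepted.

Final answer: Yes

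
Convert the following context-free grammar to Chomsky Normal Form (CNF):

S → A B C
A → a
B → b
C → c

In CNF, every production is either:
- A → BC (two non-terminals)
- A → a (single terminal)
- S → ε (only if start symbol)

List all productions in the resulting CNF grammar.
The grammar has no ε-productions or unit productions to eliminate.
A → a is already in CNF (single terminal) – keep it.
B → b is already in CNF (single terminal) – keep it.
C → c is already in CNF (single terminal) – keep it.
S → A B C has 3 symbols on the right: break it into binary productions S → A X0, X0 → B C.
Resulting CNF grammar (5 productions): A → a; B → b; C → c; S → A X0; X0 → B C

Final answer: A → a; B → b; C → c; S → A X0; X0 → B C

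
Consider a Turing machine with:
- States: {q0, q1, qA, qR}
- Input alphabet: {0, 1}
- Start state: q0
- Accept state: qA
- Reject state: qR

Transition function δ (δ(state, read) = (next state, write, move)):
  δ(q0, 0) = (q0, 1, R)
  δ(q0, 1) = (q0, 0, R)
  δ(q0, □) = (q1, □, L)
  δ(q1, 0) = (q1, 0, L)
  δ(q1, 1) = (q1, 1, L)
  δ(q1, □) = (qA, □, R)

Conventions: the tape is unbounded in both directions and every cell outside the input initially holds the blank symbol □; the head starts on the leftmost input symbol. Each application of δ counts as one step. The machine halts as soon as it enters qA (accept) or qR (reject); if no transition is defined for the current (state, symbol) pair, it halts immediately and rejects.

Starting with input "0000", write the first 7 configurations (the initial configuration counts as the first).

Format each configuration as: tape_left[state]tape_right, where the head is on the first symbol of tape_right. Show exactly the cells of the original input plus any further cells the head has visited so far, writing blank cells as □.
Step 0: [q0]0000 (head at position 0)
Step 1: δ(q0, 0) = (q0, 1, R)  ⊢  1[q0]000 (head at position 1)
Step 2: δ(q0, 0) = (q0, 1, R)  ⊢  11[q0]00 (head at position 2)
Step 3: δ(q0, 0) = (q0, 1, R)  ⊢  111[q0]0 (head at position 3)
Step 4: δ(q0, 0) = (q0, 1, R)  ⊢  1111[q0]□ (head at position 4)
Step 5: δ(q0, □) = (q1, □, L)  ⊢  111[q1]1□ (head at position 3)
Step 6: δ(q1, 1) = (q1, 1, L)  ⊢  11[q1]11□ (head at position 2)

Final answer: [q0]0000 ⊢ 1[q0]000 ⊢ 11[q0]00 ⊢ 111[q0]0 ⊢ 1111[q0]□ ⊢ 111[q1]1□ ⊢ 11[q1]11□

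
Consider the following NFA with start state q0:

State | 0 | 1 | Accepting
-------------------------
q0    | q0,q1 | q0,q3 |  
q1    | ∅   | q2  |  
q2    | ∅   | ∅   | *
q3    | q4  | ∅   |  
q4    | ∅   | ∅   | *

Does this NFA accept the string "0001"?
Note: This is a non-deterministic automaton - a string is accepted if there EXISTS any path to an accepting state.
Track the set of states the NFA could be in: start {q0}
Read '0': {q0} → {q0, q1}
Read '0': {q0, q1} → {q0, q1}
Read '0': {q0, q1} → {q0, q1}
Read '1': {q0, q1} → {q0, q2, q3}
Final set {q0, q2, q3} contains accepting state(s) {q2} → accepted.

Final answer: Yes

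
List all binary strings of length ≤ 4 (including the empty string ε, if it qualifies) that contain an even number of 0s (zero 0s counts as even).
Checking every binary string of length 0 to 4:
  Length 0: accepted: ε | rejected: (none)
  Length 1: accepted: 1 | rejected: 0
  Length 2: accepted: 00, 11 | rejected: 01, 10
  Length 3: accepted: 001, 010, 100, 111 | rejected: 000, 011, 101, 110
  Length 4: accepted: 0000, 0011, 0101, 0110, 1001, 1010, 1100, 1111 | rejected: 0001, 0010, 0100, 0111, 1000, 1011, 1101, 1110
Total: 16 string(s).

Final answer: ε, 1, 00, 11, 001, 010, 100, 111, 0000, 0011, 0101, 0110, 1001, 1010, 1100, 1111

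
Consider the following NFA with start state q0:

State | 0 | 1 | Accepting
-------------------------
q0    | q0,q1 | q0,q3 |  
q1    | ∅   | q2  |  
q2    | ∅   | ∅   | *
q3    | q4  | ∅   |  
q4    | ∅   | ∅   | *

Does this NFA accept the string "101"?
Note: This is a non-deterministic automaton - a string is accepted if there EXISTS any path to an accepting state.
Track the set of states the NFA could be in: start {q0}
Read '1': {q0} → {q0, q3}
Read '0': {q0, q3} → {q0, q1, q4}
Read '1': {q0, q1, q4} → {q0, q2, q3}
Final set {q0, q2, q3} contains accepting state(s) {q2} → accepted.

Final answer: Yes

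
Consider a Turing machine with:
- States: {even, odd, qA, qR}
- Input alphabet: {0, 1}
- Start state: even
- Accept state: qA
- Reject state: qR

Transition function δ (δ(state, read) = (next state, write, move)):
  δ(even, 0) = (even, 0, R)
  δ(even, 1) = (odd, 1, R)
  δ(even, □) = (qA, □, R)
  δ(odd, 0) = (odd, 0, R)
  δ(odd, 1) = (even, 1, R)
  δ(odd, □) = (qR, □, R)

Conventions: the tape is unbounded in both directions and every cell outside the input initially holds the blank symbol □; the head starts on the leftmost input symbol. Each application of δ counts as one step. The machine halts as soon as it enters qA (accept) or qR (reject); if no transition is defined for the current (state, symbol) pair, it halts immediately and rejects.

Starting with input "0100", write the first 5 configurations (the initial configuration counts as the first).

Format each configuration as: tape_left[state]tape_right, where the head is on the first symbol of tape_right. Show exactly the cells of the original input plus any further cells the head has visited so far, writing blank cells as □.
Step 0: [even]0100 (head at position 0)
Step 1: δ(even, 0) = (even, 0, R)  ⊢  0[even]100 (head at position 1)
Step 2: δ(even, 1) = (odd, 1, R)  ⊢  01[odd]00 (head at position 2)
Step 3: δ(odd, 0) = (odd, 0, R)  ⊢  010[odd]0 (head at position 3)
Step 4: δ(odd, 0) = (odd, 0, R)  ⊢  0100[odd]□ (head at position 4)

Final answer: [even]0100 ⊢ 0[even]100 ⊢ 01[odd]00 ⊢ 010[odd]0 ⊢ 0100[odd]□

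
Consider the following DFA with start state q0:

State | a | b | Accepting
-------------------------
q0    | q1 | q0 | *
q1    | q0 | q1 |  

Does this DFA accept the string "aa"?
Start in q0.
Read 'a': q0 → q1
Read 'a': q1 → q0
Final state q0 is accepting, so the string is accepted.

Final answer: Yes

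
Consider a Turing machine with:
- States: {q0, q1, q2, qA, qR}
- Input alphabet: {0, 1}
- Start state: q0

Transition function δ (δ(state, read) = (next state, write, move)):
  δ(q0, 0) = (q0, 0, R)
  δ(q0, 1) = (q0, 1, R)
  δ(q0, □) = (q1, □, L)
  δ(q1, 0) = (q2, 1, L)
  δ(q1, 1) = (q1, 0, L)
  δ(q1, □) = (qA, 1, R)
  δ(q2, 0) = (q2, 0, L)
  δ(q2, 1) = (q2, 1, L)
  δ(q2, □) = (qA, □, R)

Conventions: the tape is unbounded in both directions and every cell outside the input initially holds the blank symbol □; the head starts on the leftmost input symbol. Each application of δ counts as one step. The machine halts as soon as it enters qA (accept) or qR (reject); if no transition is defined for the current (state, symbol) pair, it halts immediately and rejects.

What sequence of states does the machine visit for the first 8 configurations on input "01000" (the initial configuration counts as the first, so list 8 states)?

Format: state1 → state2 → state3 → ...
Step 0: [q0]01000 (head at position 0)
Step 1: δ(q0, 0) = (q0, 0, R)  ⊢  0[q0]1000 (head at position 1)
Step 2: δ(q0, 1) = (q0, 1, R)  ⊢  01[q0]000 (head at position 2)
Step 3: δ(q0, 0) = (q0, 0, R)  ⊢  010[q0]00 (head at position 3)
Step 4: δ(q0, 0) = (q0, 0, R)  ⊢  0100[q0]0 (head at position 4)
Step 5: δ(q0, 0) = (q0, 0, R)  ⊢  01000[q0]□ (head at position 5)
Step 6: δ(q0, □) = (q1, □, L)  ⊢  0100[q1]0□ (head at position 4)
Step 7: δ(q1, 0) = (q2, 1, L)  ⊢  010[q2]01□ (head at position 3)
Reading off the states of these 8 configurations: q0 → q0 → q0 → q0 → q0 → q0 → q1 → q2

Final answer: q0 → q0 → q0 → q0 → q0 → q0 → q1 → q2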